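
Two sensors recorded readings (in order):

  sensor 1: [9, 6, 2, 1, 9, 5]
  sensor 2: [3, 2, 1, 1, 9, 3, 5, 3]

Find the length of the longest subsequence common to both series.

4

Pick 2 [3,2], 1 [4,4], 9 [5,5], 5 [6,7]; all 4 values appear in both, in order. dp[6][8] = 4 confirms this is the maximum.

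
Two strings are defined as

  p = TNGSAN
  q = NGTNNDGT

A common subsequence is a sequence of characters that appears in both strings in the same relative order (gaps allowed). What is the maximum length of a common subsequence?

3

Let dp[i][j] be the LCS length of the first i characters of p and the first j characters of q. dp[i][j] = dp[i-1][j-1]+1 when the i-th and j-th characters match, else max(dp[i-1][j], dp[i][j-1]).
    ·  N  G  T  N  N  D  G  T
 ·  0  0  0  0  0  0  0  0  0
 T  0  0  0  1  1  1  1  1  1
 N  0  1  1  1  2  2  2  2  2
 G  0  1  2  2  2  2  2  3  3
 S  0  1  2  2  2  2  2  3  3
 A  0  1  2  2  2  2  2  3  3
 N  0  1  2  2  3  3  3  3  3
dp[6][8] = 3. One LCS (by backtracking along matches): TNG.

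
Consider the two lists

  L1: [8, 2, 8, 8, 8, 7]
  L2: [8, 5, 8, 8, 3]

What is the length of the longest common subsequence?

Let dp[i][j] be the LCS length of the first i values of L1 and the first j values of L2. dp[i][j] = dp[i-1][j-1]+1 when the i-th and j-th values match, else max(dp[i-1][j], dp[i][j-1]).
    ·  8  5  8  8  3
 ·  0  0  0  0  0  0
 8  0  1  1  1  1  1
 2  0  1  1  1  1  1
 8  0  1  1  2  2  2
 8  0  1  1  2  3  3
 8  0  1  1  2  3  3
 7  0  1  1  2  3  3
dp[6][5] = 3. One LCS (by backtracking along matches): 8, 8, 8.

3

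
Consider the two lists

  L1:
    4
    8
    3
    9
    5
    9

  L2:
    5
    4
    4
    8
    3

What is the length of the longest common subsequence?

3

Let dp[i][j] be the LCS length of the first i values of L1 and the first j values of L2. dp[i][j] = dp[i-1][j-1]+1 when the i-th and j-th values match, else max(dp[i-1][j], dp[i][j-1]).
    ·  5  4  4  8  3
 ·  0  0  0  0  0  0
 4  0  0  1  1  1  1
 8  0  0  1  1  2  2
 3  0  0  1  1  2  3
 9  0  0  1  1  2  3
 5  0  1  1  1  2  3
 9  0  1  1  1  2  3
dp[6][5] = 3. One LCS (by backtracking along matches): 4, 8, 3.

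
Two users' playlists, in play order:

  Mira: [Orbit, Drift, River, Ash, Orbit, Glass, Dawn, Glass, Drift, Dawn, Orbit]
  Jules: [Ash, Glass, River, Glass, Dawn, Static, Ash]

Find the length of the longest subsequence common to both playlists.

Match Ash at Mira[4]=Jules[1] → Glass at Mira[6]=Jules[2] → Glass at Mira[8]=Jules[4] → Dawn at Mira[10]=Jules[5] — 4 songs in the same relative order in both. Since dp[11][7] = 4, nothing longer is possible.

4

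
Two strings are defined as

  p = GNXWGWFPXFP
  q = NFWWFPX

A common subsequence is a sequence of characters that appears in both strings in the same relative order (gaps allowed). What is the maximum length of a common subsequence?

6

Let dp[i][j] be the LCS length of the first i characters of p and the first j characters of q. dp[i][j] = dp[i-1][j-1]+1 when the i-th and j-th characters match, else max(dp[i-1][j], dp[i][j-1]).
    ·  N  F  W  W  F  P  X
 ·  0  0  0  0  0  0  0  0
 G  0  0  0  0  0  0  0  0
 N  0  1  1  1  1  1  1  1
 X  0  1  1  1  1  1  1  2
 W  0  1  1  2  2  2  2  2
 G  0  1  1  2  2  2  2  2
 W  0  1  1  2  3  3  3  3
 F  0  1  2  2  3  4  4  4
 P  0  1  2  2  3  4  5  5
 X  0  1  2  2  3  4  5  6
 F  0  1  2  2  3  4  5  6
 P  0  1  2  2  3  4  5  6
dp[11][7] = 6. One LCS (by backtracking along matches): NWWFPX.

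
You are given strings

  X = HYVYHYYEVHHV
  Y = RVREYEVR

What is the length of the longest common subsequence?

Pick V at X[3]=Y[2]; then Y at X[7]=Y[5]; then E at X[8]=Y[6]; then V at X[9]=Y[7]; all 4 characters appear in both, in order, and the DP table's final entry dp[12][8] is also 4, so no common subsequence is longer.

4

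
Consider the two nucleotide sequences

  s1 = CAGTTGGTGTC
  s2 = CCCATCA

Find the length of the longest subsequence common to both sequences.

Let dp[i][j] be the LCS length of the first i bases of s1 and the first j bases of s2. dp[i][j] = dp[i-1][j-1]+1 when the i-th and j-th bases match, else max(dp[i-1][j], dp[i][j-1]).
    ·  C  C  C  A  T  C  A
 ·  0  0  0  0  0  0  0  0
 C  0  1  1  1  1  1  1  1
 A  0  1  1  1  2  2  2  2
 G  0  1  1  1  2  2  2  2
 T  0  1  1  1  2  3  3  3
 T  0  1  1  1  2  3  3  3
 G  0  1  1  1  2  3  3  3
 G  0  1  1  1  2  3  3  3
 T  0  1  1  1  2  3  3  3
 G  0  1  1  1  2  3  3  3
 T  0  1  1  1  2  3  3  3
 C  0  1  2  2  2  3  4  4
dp[11][7] = 4. One LCS (by backtracking along matches): CATC.

4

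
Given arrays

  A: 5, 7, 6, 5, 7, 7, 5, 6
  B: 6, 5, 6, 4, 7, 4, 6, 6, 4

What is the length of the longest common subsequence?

4

Match 5 [1,2]; then 7 [2,5]; then 6 [3,7]; then 6 [8,8] — 4 values in the same relative order in both. dp[8][9] = 4 confirms this is the maximum.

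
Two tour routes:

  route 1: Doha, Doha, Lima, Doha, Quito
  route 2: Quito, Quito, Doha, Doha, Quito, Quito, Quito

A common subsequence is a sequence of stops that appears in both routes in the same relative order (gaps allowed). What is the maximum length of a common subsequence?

Taking Doha [1,3], Doha [2,4], Quito [5,7] gives a common subsequence of length 3. The LCS DP gives dp[5][7] = 3, so this is optimal.

3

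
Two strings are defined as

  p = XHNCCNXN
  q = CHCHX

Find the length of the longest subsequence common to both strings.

3

Taking H at p[2]=q[2], then C at p[4]=q[3], then X at p[7]=q[5] gives a common subsequence of length 3. The LCS DP gives dp[8][5] = 3, so this is optimal.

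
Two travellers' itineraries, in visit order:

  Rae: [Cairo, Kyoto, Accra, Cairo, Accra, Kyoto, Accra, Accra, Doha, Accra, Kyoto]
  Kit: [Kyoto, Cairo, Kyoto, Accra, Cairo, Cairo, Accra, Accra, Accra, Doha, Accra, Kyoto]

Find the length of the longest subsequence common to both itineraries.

10

Pick Cairo at Rae[1]=Kit[2], Kyoto at Rae[2]=Kit[3], Accra at Rae[3]=Kit[4], Cairo at Rae[4]=Kit[6], Accra at Rae[5]=Kit[7], Accra at Rae[7]=Kit[8], Accra at Rae[8]=Kit[9], Doha at Rae[9]=Kit[10], Accra at Rae[10]=Kit[11], Kyoto at Rae[11]=Kit[12]; all 10 stops appear in both, in order. dp[11][12] = 10 confirms this is the maximum.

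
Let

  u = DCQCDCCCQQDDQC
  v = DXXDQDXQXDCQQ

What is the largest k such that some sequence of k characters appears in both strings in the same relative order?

Pick D [1,6], then Q [3,8], then D [5,10], then C [8,11], then Q [10,12], then Q [13,13]; all 6 characters appear in both, in order, and the DP table's final entry dp[14][13] is also 6, so no common subsequence is longer.

6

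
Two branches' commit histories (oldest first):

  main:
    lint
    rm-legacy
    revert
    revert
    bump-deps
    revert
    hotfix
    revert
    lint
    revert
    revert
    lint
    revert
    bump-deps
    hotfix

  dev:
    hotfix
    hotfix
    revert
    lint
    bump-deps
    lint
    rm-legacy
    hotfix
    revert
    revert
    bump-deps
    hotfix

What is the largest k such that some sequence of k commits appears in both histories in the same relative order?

Match lint (main #1, dev #6), then rm-legacy (main #2, dev #7), then hotfix (main #7, dev #8), then revert (main #11, dev #9), then revert (main #13, dev #10), then bump-deps (main #14, dev #11), then hotfix (main #15, dev #12) — 7 commits in the same relative order in both. dp[15][12] = 7 confirms this is the maximum.

7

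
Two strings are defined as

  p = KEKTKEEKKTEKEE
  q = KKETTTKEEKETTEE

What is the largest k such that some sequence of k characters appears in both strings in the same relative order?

Pick K [1,2], E [2,3], T [4,6], K [5,7], E [6,8], E [7,9], K [8,10], T [10,13], E [13,14], E [14,15]; all 10 characters appear in both, in order. Since dp[14][15] = 10, nothing longer is possible.

10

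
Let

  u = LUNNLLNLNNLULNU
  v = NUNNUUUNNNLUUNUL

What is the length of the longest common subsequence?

10

Taking U [2,2] → N [3,3] → N [4,4] → N [7,8] → N [9,9] → N [10,10] → L [11,11] → U [12,13] → N [14,14] → U [15,15] gives a common subsequence of length 10, and the DP table's final entry dp[15][16] is also 10, so no common subsequence is longer.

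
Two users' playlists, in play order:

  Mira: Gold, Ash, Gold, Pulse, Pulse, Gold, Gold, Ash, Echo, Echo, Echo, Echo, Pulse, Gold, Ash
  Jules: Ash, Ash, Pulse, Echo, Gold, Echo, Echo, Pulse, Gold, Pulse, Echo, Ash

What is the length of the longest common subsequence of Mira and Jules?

8

Match Ash (Mira #2, Jules #2); then Pulse (Mira #4, Jules #3); then Gold (Mira #7, Jules #5); then Echo (Mira #11, Jules #6); then Echo (Mira #12, Jules #7); then Pulse (Mira #13, Jules #8); then Gold (Mira #14, Jules #9); then Ash (Mira #15, Jules #12) — 8 songs in the same relative order in both. Since dp[15][12] = 8, nothing longer is possible.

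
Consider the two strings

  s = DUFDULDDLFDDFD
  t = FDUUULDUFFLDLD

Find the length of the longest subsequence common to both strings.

Match D at s[1]=t[2], then U at s[2]=t[5], then D at s[4]=t[7], then U at s[5]=t[8], then L at s[6]=t[11], then D at s[8]=t[12], then L at s[9]=t[13], then D at s[14]=t[14] — 8 characters in the same relative order in both. dp[14][14] = 8 confirms this is the maximum.

8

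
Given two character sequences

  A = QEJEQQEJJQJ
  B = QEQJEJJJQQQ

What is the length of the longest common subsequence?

Let dp[i][j] be the LCS length of the first i characters of A and the first j characters of B. dp[i][j] = dp[i-1][j-1]+1 when the i-th and j-th characters match, else max(dp[i-1][j], dp[i][j-1]).
    ·  Q  E  Q  J  E  J  J  J  Q  Q  Q
 ·  0  0  0  0  0  0  0  0  0  0  0  0
 Q  0  1  1  1  1  1  1  1  1  1  1  1
 E  0  1  2  2  2  2  2  2  2  2  2  2
 J  0  1  2  2  3  3  3  3  3  3  3  3
 E  0  1  2  2  3  4  4  4  4  4  4  4
 Q  0  1  2  3  3  4  4  4  4  5  5  5
 Q  0  1  2  3  3  4  4  4  4  5  6  6
 E  0  1  2  3  3  4  4  4  4  5  6  6
 J  0  1  2  3  4  4  5  5  5  5  6  6
 J  0  1  2  3  4  4  5  6  6  6  6  6
 Q  0  1  2  3  4  4  5  6  6  7  7  7
 J  0  1  2  3  4  4  5  6  7  7  7  7
dp[11][11] = 7. One LCS (by backtracking along matches): QEJEQQQ.

7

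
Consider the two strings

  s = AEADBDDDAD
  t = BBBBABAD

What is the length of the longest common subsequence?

4

Let dp[i][j] be the LCS length of the first i characters of s and the first j characters of t. dp[i][j] = dp[i-1][j-1]+1 when the i-th and j-th characters match, else max(dp[i-1][j], dp[i][j-1]).
    ·  B  B  B  B  A  B  A  D
 ·  0  0  0  0  0  0  0  0  0
 A  0  0  0  0  0  1  1  1  1
 E  0  0  0  0  0  1  1  1  1
 A  0  0  0  0  0  1  1  2  2
 D  0  0  0  0  0  1  1  2  3
 B  0  1  1  1  1  1  2  2  3
 D  0  1  1  1  1  1  2  2  3
 D  0  1  1  1  1  1  2  2  3
 D  0  1  1  1  1  1  2  2  3
 A  0  1  1  1  1  2  2  3  3
 D  0  1  1  1  1  2  2  3  4
dp[10][8] = 4. One LCS (by backtracking along matches): ABAD.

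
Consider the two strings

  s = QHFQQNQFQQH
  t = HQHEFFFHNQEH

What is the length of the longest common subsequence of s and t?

Let dp[i][j] be the LCS length of the first i characters of s and the first j characters of t. dp[i][j] = dp[i-1][j-1]+1 when the i-th and j-th characters match, else max(dp[i-1][j], dp[i][j-1]).
    ·  H  Q  H  E  F  F  F  H  N  Q  E  H
 ·  0  0  0  0  0  0  0  0  0  0  0  0  0
 Q  0  0  1  1  1  1  1  1  1  1  1  1  1
 H  0  1  1  2  2  2  2  2  2  2  2  2  2
 F  0  1  1  2  2  3  3  3  3  3  3  3  3
 Q  0  1  2  2  2  3  3  3  3  3  4  4  4
 Q  0  1  2  2  2  3  3  3  3  3  4  4  4
 N  0  1  2  2  2  3  3  3  3  4  4  4  4
 Q  0  1  2  2  2  3  3  3  3  4  5  5  5
 F  0  1  2  2  2  3  4  4  4  4  5  5  5
 Q  0  1  2  2  2  3  4  4  4  4  5  5  5
 Q  0  1  2  2  2  3  4  4  4  4  5  5  5
 H  0  1  2  3  3  3  4  4  5  5  5  5  6
dp[11][12] = 6. One LCS (by backtracking along matches): QHFNQH.

6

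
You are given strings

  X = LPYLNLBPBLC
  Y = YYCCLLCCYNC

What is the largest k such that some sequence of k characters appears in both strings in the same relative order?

Taking L (X #1, Y #6), Y (X #3, Y #9), N (X #5, Y #10), C (X #11, Y #11) gives a common subsequence of length 4. Since dp[11][11] = 4, nothing longer is possible.

4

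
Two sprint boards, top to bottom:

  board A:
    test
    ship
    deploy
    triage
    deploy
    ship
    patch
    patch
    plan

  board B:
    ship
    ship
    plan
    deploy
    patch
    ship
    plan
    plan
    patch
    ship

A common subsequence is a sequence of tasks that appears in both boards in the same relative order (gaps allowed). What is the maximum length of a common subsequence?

4

Match ship (board A #2, board B #2), deploy (board A #3, board B #4), ship (board A #6, board B #6), patch (board A #7, board B #9) — 4 tasks in the same relative order in both. dp[9][10] = 4 confirms this is the maximum.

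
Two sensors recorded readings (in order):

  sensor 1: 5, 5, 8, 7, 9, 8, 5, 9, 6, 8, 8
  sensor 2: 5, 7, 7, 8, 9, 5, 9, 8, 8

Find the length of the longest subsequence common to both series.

One common subsequence of length 7: 5 (sensor 1 #1, sensor 2 #1); then 8 (sensor 1 #3, sensor 2 #4); then 9 (sensor 1 #5, sensor 2 #5); then 5 (sensor 1 #7, sensor 2 #6); then 9 (sensor 1 #8, sensor 2 #7); then 8 (sensor 1 #10, sensor 2 #8); then 8 (sensor 1 #11, sensor 2 #9). The LCS DP gives dp[11][9] = 7, so this is optimal.

7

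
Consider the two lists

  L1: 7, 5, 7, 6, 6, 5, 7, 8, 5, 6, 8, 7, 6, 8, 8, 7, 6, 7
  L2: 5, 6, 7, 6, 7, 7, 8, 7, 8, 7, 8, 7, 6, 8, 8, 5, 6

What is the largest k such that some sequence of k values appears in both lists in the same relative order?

11

One common subsequence of length 11: 5 [2,1] → 7 [3,3] → 6 [4,4] → 7 [7,8] → 8 [8,9] → 8 [11,11] → 7 [12,12] → 6 [13,13] → 8 [14,14] → 8 [15,15] → 6 [17,17]. dp[18][17] = 11 confirms this is the maximum.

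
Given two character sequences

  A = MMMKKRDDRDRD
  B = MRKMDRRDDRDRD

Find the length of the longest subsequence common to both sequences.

9

Pick M [1,1], then M [2,4], then R [6,7], then D [7,8], then D [8,9], then R [9,10], then D [10,11], then R [11,12], then D [12,13]; all 9 characters appear in both, in order. dp[12][13] = 9 confirms this is the maximum.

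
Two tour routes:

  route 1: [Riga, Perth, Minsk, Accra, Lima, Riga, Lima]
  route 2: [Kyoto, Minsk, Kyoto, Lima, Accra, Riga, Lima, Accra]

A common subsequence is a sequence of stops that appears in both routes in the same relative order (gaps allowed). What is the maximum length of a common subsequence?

One common subsequence of length 4: Minsk at route 1[3]=route 2[2] → Accra at route 1[4]=route 2[5] → Riga at route 1[6]=route 2[6] → Lima at route 1[7]=route 2[7]. dp[7][8] = 4 confirms this is the maximum.

4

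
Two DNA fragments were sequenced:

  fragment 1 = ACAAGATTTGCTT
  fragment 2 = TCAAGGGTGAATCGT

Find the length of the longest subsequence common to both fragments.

Pick C at fragment 1[2]=fragment 2[2], A at fragment 1[3]=fragment 2[3], A at fragment 1[4]=fragment 2[4], G at fragment 1[5]=fragment 2[9], A at fragment 1[6]=fragment 2[11], T at fragment 1[7]=fragment 2[12], G at fragment 1[10]=fragment 2[14], T at fragment 1[13]=fragment 2[15]; all 8 bases appear in both, in order. The LCS DP gives dp[13][15] = 8, so this is optimal.

8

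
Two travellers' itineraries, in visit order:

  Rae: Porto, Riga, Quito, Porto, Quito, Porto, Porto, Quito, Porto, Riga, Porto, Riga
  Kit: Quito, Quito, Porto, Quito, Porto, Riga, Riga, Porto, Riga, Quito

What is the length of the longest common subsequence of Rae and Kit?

8

Match Quito at Rae[3]=Kit[1] → Quito at Rae[5]=Kit[2] → Porto at Rae[7]=Kit[3] → Quito at Rae[8]=Kit[4] → Porto at Rae[9]=Kit[5] → Riga at Rae[10]=Kit[7] → Porto at Rae[11]=Kit[8] → Riga at Rae[12]=Kit[9] — 8 stops in the same relative order in both, and the DP table's final entry dp[12][10] is also 8, so no common subsequence is longer.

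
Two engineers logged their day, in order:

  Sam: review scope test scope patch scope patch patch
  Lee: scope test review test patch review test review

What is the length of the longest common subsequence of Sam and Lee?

3

One common subsequence of length 3: review [1,3] → test [3,4] → patch [5,5], and the DP table's final entry dp[8][8] is also 3, so no common subsequence is longer.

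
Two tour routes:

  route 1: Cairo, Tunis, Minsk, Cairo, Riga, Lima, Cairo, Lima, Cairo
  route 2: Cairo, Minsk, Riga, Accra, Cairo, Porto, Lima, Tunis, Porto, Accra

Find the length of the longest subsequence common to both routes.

Taking Cairo at route 1[1]=route 2[1]; then Minsk at route 1[3]=route 2[2]; then Riga at route 1[5]=route 2[3]; then Cairo at route 1[7]=route 2[5]; then Lima at route 1[8]=route 2[7] gives a common subsequence of length 5. The LCS DP gives dp[9][10] = 5, so this is optimal.

5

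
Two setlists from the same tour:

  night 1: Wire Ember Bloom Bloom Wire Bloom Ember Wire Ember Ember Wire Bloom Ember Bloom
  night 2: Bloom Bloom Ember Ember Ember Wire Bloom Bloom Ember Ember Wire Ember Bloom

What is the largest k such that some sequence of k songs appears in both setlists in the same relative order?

Pick Bloom at night 1[3]=night 2[1], Bloom at night 1[4]=night 2[2], Wire at night 1[5]=night 2[6], Bloom at night 1[6]=night 2[8], Ember at night 1[9]=night 2[9], Ember at night 1[10]=night 2[10], Wire at night 1[11]=night 2[11], Ember at night 1[13]=night 2[12], Bloom at night 1[14]=night 2[13]; all 9 songs appear in both, in order. Since dp[14][13] = 9, nothing longer is possible.

9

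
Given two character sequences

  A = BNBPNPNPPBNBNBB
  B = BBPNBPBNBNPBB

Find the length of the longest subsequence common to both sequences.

11

Pick B [1,1]; then B [3,2]; then P [4,3]; then N [5,4]; then P [9,6]; then B [10,7]; then N [11,8]; then B [12,9]; then N [13,10]; then B [14,12]; then B [15,13]; all 11 characters appear in both, in order. The LCS DP gives dp[15][13] = 11, so this is optimal.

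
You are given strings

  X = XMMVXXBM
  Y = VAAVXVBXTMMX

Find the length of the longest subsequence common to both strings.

4

Match X (X #1, Y #8); then M (X #2, Y #10); then M (X #3, Y #11); then X (X #6, Y #12) — 4 characters in the same relative order in both. Since dp[8][12] = 4, nothing longer is possible.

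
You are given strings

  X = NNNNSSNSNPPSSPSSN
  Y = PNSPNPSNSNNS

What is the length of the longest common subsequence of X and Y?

Taking N [1,2]; then N [2,5]; then N [4,8]; then S [6,9]; then N [7,10]; then N [9,11]; then S [16,12] gives a common subsequence of length 7, and the DP table's final entry dp[17][12] is also 7, so no common subsequence is longer.

7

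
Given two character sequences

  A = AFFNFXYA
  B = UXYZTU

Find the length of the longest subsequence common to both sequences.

2

Let dp[i][j] be the LCS length of the first i characters of A and the first j characters of B. dp[i][j] = dp[i-1][j-1]+1 when the i-th and j-th characters match, else max(dp[i-1][j], dp[i][j-1]).
    ·  U  X  Y  Z  T  U
 ·  0  0  0  0  0  0  0
 A  0  0  0  0  0  0  0
 F  0  0  0  0  0  0  0
 F  0  0  0  0  0  0  0
 N  0  0  0  0  0  0  0
 F  0  0  0  0  0  0  0
 X  0  0  1  1  1  1  1
 Y  0  0  1  2  2  2  2
 A  0  0  1  2  2  2  2
dp[8][6] = 2. One LCS (by backtracking along matches): XY.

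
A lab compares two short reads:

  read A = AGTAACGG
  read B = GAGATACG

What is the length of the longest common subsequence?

Let dp[i][j] be the LCS length of the first i bases of read A and the first j bases of read B. dp[i][j] = dp[i-1][j-1]+1 when the i-th and j-th bases match, else max(dp[i-1][j], dp[i][j-1]).
    ·  G  A  G  A  T  A  C  G
 ·  0  0  0  0  0  0  0  0  0
 A  0  0  1  1  1  1  1  1  1
 G  0  1  1  2  2  2  2  2  2
 T  0  1  1  2  2  3  3  3  3
 A  0  1  2  2  3  3  4  4  4
 A  0  1  2  2  3  3  4  4  4
 C  0  1  2  2  3  3  4  5  5
 G  0  1  2  3  3  3  4  5  6
 G  0  1  2  3  3  3  4  5  6
dp[8][8] = 6. One LCS (by backtracking along matches): AGTACG.

6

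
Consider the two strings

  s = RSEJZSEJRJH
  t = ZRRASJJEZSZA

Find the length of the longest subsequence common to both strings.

5

Let dp[i][j] be the LCS length of the first i characters of s and the first j characters of t. dp[i][j] = dp[i-1][j-1]+1 when the i-th and j-th characters match, else max(dp[i-1][j], dp[i][j-1]).
    ·  Z  R  R  A  S  J  J  E  Z  S  Z  A
 ·  0  0  0  0  0  0  0  0  0  0  0  0  0
 R  0  0  1  1  1  1  1  1  1  1  1  1  1
 S  0  0  1  1  1  2  2  2  2  2  2  2  2
 E  0  0  1  1  1  2  2  2  3  3  3  3  3
 J  0  0  1  1  1  2  3  3  3  3  3  3  3
 Z  0  1  1  1  1  2  3  3  3  4  4  4  4
 S  0  1  1  1  1  2  3  3  3  4  5  5  5
 E  0  1  1  1  1  2  3  3  4  4  5  5  5
 J  0  1  1  1  1  2  3  4  4  4  5  5  5
 R  0  1  2  2  2  2  3  4  4  4  5  5  5
 J  0  1  2  2  2  2  3  4  4  4  5  5  5
 H  0  1  2  2  2  2  3  4  4  4  5  5  5
dp[11][12] = 5. One LCS (by backtracking along matches): RSEZS.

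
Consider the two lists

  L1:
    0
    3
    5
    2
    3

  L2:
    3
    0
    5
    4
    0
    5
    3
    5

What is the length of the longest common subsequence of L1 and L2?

Match 0 (L1 #1, L2 #5) → 3 (L1 #2, L2 #7) → 5 (L1 #3, L2 #8) — 3 values in the same relative order in both. Since dp[5][8] = 3, nothing longer is possible.

3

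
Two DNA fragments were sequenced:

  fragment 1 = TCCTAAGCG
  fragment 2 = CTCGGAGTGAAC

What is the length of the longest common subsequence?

Match T [1,2], then C [2,3], then T [4,8], then A [5,10], then A [6,11], then C [8,12] — 6 bases in the same relative order in both. The LCS DP gives dp[9][12] = 6, so this is optimal.

6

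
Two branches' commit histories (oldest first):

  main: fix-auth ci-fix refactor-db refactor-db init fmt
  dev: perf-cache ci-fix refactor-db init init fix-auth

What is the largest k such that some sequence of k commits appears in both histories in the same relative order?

3

Pick ci-fix (main #2, dev #2); then refactor-db (main #3, dev #3); then init (main #5, dev #5); all 3 commits appear in both, in order. Since dp[6][6] = 3, nothing longer is possible.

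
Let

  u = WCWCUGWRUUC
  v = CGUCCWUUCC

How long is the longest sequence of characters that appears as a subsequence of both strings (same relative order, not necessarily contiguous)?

6

Pick C [2,4] → C [4,5] → W [7,6] → U [9,7] → U [10,8] → C [11,10]; all 6 characters appear in both, in order. dp[11][10] = 6 confirms this is the maximum.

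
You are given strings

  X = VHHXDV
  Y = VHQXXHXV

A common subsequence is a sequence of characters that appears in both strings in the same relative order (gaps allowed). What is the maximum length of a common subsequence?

5

Let dp[i][j] be the LCS length of the first i characters of X and the first j characters of Y. dp[i][j] = dp[i-1][j-1]+1 when the i-th and j-th characters match, else max(dp[i-1][j], dp[i][j-1]).
    ·  V  H  Q  X  X  H  X  V
 ·  0  0  0  0  0  0  0  0  0
 V  0  1  1  1  1  1  1  1  1
 H  0  1  2  2  2  2  2  2  2
 H  0  1  2  2  2  2  3  3  3
 X  0  1  2  2  3  3  3  4  4
 D  0  1  2  2  3  3  3  4  4
 V  0  1  2  2  3  3  3  4  5
dp[6][8] = 5. One LCS (by backtracking along matches): VHHXV.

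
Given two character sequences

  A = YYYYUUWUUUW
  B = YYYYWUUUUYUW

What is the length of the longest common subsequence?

Let dp[i][j] be the LCS length of the first i characters of A and the first j characters of B. dp[i][j] = dp[i-1][j-1]+1 when the i-th and j-th characters match, else max(dp[i-1][j], dp[i][j-1]).
    ·  Y  Y  Y  Y  W  U  U  U  U  Y  U  W
 ·  0  0  0  0  0  0  0  0  0  0  0  0  0
 Y  0  1  1  1  1  1  1  1  1  1  1  1  1
 Y  0  1  2  2  2  2  2  2  2  2  2  2  2
 Y  0  1  2  3  3  3  3  3  3  3  3  3  3
 Y  0  1  2  3  4  4  4  4  4  4  4  4  4
 U  0  1  2  3  4  4  5  5  5  5  5  5  5
 U  0  1  2  3  4  4  5  6  6  6  6  6  6
 W  0  1  2  3  4  5  5  6  6  6  6  6  7
 U  0  1  2  3  4  5  6  6  7  7  7  7  7
 U  0  1  2  3  4  5  6  7  7  8  8  8  8
 U  0  1  2  3  4  5  6  7  8  8  8  9  9
 W  0  1  2  3  4  5  6  7  8  8  8  9 10
dp[11][12] = 10. One LCS (by backtracking along matches): YYYYUUUUUW.

10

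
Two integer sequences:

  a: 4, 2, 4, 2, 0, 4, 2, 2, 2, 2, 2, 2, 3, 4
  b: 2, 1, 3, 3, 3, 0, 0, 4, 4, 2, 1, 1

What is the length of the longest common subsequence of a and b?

Taking 2 (a #2, b #1), then 4 (a #3, b #8), then 4 (a #6, b #9), then 2 (a #7, b #10) gives a common subsequence of length 4. The LCS DP gives dp[14][12] = 4, so this is optimal.

4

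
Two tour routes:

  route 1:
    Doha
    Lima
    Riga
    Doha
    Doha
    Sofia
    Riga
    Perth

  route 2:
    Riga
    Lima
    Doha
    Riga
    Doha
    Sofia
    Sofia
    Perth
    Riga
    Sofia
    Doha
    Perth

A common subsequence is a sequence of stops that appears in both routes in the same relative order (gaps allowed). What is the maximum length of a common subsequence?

Taking Doha [1,3], Riga [3,4], Doha [4,5], Sofia [6,7], Riga [7,9], Perth [8,12] gives a common subsequence of length 6. dp[8][12] = 6 confirms this is the maximum.

6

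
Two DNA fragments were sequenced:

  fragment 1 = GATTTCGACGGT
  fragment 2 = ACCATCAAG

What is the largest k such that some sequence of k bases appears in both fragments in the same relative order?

5

Let dp[i][j] be the LCS length of the first i bases of fragment 1 and the first j bases of fragment 2. dp[i][j] = dp[i-1][j-1]+1 when the i-th and j-th bases match, else max(dp[i-1][j], dp[i][j-1]).
    ·  A  C  C  A  T  C  A  A  G
 ·  0  0  0  0  0  0  0  0  0  0
 G  0  0  0  0  0  0  0  0  0  1
 A  0  1  1  1  1  1  1  1  1  1
 T  0  1  1  1  1  2  2  2  2  2
 T  0  1  1  1  1  2  2  2  2  2
 T  0  1  1  1  1  2  2  2  2  2
 C  0  1  2  2  2  2  3  3  3  3
 G  0  1  2  2  2  2  3  3  3  4
 A  0  1  2  2  3  3  3  4  4  4
 C  0  1  2  3  3  3  4  4  4  4
 G  0  1  2  3  3  3  4  4  4  5
 G  0  1  2  3  3  3  4  4  4  5
 T  0  1  2  3  3  4  4  4  4  5
dp[12][9] = 5. One LCS (by backtracking along matches): ATCAG.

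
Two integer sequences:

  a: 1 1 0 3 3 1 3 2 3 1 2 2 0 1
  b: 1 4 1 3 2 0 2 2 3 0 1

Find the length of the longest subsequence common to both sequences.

Pick 1 at a[1]=b[1], then 1 at a[6]=b[3], then 3 at a[7]=b[4], then 2 at a[8]=b[5], then 2 at a[11]=b[7], then 2 at a[12]=b[8], then 0 at a[13]=b[10], then 1 at a[14]=b[11]; all 8 values appear in both, in order. The LCS DP gives dp[14][11] = 8, so this is optimal.

8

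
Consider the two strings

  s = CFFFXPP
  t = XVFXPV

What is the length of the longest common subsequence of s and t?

Match F [4,3], X [5,4], P [6,5] — 3 characters in the same relative order in both. The LCS DP gives dp[7][6] = 3, so this is optimal.

3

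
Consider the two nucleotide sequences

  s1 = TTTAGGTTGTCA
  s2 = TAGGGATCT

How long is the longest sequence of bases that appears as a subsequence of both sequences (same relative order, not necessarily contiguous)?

7

Let dp[i][j] be the LCS length of the first i bases of s1 and the first j bases of s2. dp[i][j] = dp[i-1][j-1]+1 when the i-th and j-th bases match, else max(dp[i-1][j], dp[i][j-1]).
    ·  T  A  G  G  G  A  T  C  T
 ·  0  0  0  0  0  0  0  0  0  0
 T  0  1  1  1  1  1  1  1  1  1
 T  0  1  1  1  1  1  1  2  2  2
 T  0  1  1  1  1  1  1  2  2  3
 A  0  1  2  2  2  2  2  2  2  3
 G  0  1  2  3  3  3  3  3  3  3
 G  0  1  2  3  4  4  4  4  4  4
 T  0  1  2  3  4  4  4  5  5  5
 T  0  1  2  3  4  4  4  5  5  6
 G  0  1  2  3  4  5  5  5  5  6
 T  0  1  2  3  4  5  5  6  6  6
 C  0  1  2  3  4  5  5  6  7  7
 A  0  1  2  3  4  5  6  6  7  7
dp[12][9] = 7. One LCS (by backtracking along matches): TAGGGTC.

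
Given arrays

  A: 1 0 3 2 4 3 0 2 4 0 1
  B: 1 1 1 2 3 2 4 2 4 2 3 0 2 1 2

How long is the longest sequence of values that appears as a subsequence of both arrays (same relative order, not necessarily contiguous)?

One common subsequence of length 8: 1 at A[1]=B[3], 3 at A[3]=B[5], 2 at A[4]=B[8], 4 at A[5]=B[9], 3 at A[6]=B[11], 0 at A[7]=B[12], 2 at A[8]=B[13], 1 at A[11]=B[14], and the DP table's final entry dp[11][15] is also 8, so no common subsequence is longer.

8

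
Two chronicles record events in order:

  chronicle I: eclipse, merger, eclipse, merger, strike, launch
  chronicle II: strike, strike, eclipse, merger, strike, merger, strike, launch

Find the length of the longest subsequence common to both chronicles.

5

Pick eclipse at chronicle I[1]=chronicle II[3], merger at chronicle I[2]=chronicle II[4], merger at chronicle I[4]=chronicle II[6], strike at chronicle I[5]=chronicle II[7], launch at chronicle I[6]=chronicle II[8]; all 5 events appear in both, in order. The LCS DP gives dp[6][8] = 5, so this is optimal.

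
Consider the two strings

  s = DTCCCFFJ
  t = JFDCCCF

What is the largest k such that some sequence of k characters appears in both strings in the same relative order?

5

Pick D at s[1]=t[3] → C at s[3]=t[4] → C at s[4]=t[5] → C at s[5]=t[6] → F at s[7]=t[7]; all 5 characters appear in both, in order. Since dp[8][7] = 5, nothing longer is possible.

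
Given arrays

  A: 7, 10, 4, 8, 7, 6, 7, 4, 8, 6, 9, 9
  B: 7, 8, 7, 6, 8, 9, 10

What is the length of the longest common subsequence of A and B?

One common subsequence of length 6: 7 (A #1, B #1), 8 (A #4, B #2), 7 (A #5, B #3), 6 (A #6, B #4), 8 (A #9, B #5), 9 (A #11, B #6). The LCS DP gives dp[12][7] = 6, so this is optimal.

6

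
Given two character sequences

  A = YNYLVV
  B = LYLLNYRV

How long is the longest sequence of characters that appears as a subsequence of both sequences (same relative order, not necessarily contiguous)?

Match Y (A #1, B #2), N (A #2, B #5), Y (A #3, B #6), V (A #6, B #8) — 4 characters in the same relative order in both. dp[6][8] = 4 confirms this is the maximum.

4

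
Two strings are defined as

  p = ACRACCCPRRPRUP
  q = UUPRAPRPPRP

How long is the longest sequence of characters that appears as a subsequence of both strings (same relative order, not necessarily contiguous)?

Pick R [3,4] → A [4,5] → P [8,6] → R [9,7] → P [11,9] → R [12,10] → P [14,11]; all 7 characters appear in both, in order. dp[14][11] = 7 confirms this is the maximum.

7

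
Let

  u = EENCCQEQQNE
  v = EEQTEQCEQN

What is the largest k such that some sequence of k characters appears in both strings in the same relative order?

Pick E (u #1, v #1) → E (u #2, v #2) → Q (u #6, v #3) → E (u #7, v #5) → Q (u #8, v #6) → Q (u #9, v #9) → N (u #10, v #10); all 7 characters appear in both, in order, and the DP table's final entry dp[11][10] is also 7, so no common subsequence is longer.

7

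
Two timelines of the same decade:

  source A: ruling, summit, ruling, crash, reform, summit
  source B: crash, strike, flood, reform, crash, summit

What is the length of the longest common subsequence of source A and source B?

3

One common subsequence of length 3: crash (source A #4, source B #1), reform (source A #5, source B #4), summit (source A #6, source B #6). dp[6][6] = 3 confirms this is the maximum.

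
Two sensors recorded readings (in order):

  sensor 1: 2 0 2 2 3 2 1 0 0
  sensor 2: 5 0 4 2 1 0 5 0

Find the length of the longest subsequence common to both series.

Let dp[i][j] be the LCS length of the first i values of sensor 1 and the first j values of sensor 2. dp[i][j] = dp[i-1][j-1]+1 when the i-th and j-th values match, else max(dp[i-1][j], dp[i][j-1]).
    ·  5  0  4  2  1  0  5  0
 ·  0  0  0  0  0  0  0  0  0
 2  0  0  0  0  1  1  1  1  1
 0  0  0  1  1  1  1  2  2  2
 2  0  0  1  1  2  2  2  2  2
 2  0  0  1  1  2  2  2  2  2
 3  0  0  1  1  2  2  2  2  2
 2  0  0  1  1  2  2  2  2  2
 1  0  0  1  1  2  3  3  3  3
 0  0  0  1  1  2  3  4  4  4
 0  0  0  1  1  2  3  4  4  5
dp[9][8] = 5. One LCS (by backtracking along matches): 0, 2, 1, 0, 0.

5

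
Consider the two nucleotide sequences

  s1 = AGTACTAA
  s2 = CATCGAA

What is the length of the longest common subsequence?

Let dp[i][j] be the LCS length of the first i bases of s1 and the first j bases of s2. dp[i][j] = dp[i-1][j-1]+1 when the i-th and j-th bases match, else max(dp[i-1][j], dp[i][j-1]).
    ·  C  A  T  C  G  A  A
 ·  0  0  0  0  0  0  0  0
 A  0  0  1  1  1  1  1  1
 G  0  0  1  1  1  2  2  2
 T  0  0  1  2  2  2  2  2
 A  0  0  1  2  2  2  3  3
 C  0  1  1  2  3  3  3  3
 T  0  1  1  2  3  3  3  3
 A  0  1  2  2  3  3  4  4
 A  0  1  2  2  3  3  4  5
dp[8][7] = 5. One LCS (by backtracking along matches): ATCAA.

5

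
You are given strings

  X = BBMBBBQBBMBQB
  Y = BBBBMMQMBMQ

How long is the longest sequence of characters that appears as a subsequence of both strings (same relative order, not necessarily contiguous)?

Match B at X[1]=Y[1], B at X[2]=Y[2], B at X[4]=Y[3], B at X[5]=Y[4], Q at X[7]=Y[7], B at X[9]=Y[9], M at X[10]=Y[10], Q at X[12]=Y[11] — 8 characters in the same relative order in both. Since dp[13][11] = 8, nothing longer is possible.

8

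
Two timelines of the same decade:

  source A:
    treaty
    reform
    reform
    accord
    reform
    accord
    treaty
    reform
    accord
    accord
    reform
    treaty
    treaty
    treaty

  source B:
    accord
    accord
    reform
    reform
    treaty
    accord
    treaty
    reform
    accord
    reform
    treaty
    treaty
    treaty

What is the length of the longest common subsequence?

10

Taking reform (source A #2, source B #3); then reform (source A #3, source B #4); then accord (source A #6, source B #6); then treaty (source A #7, source B #7); then reform (source A #8, source B #8); then accord (source A #10, source B #9); then reform (source A #11, source B #10); then treaty (source A #12, source B #11); then treaty (source A #13, source B #12); then treaty (source A #14, source B #13) gives a common subsequence of length 10. Since dp[14][13] = 10, nothing longer is possible.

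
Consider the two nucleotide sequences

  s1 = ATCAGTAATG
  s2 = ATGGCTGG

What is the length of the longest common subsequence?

5

Let dp[i][j] be the LCS length of the first i bases of s1 and the first j bases of s2. dp[i][j] = dp[i-1][j-1]+1 when the i-th and j-th bases match, else max(dp[i-1][j], dp[i][j-1]).
    ·  A  T  G  G  C  T  G  G
 ·  0  0  0  0  0  0  0  0  0
 A  0  1  1  1  1  1  1  1  1
 T  0  1  2  2  2  2  2  2  2
 C  0  1  2  2  2  3  3  3  3
 A  0  1  2  2  2  3  3  3  3
 G  0  1  2  3  3  3  3  4  4
 T  0  1  2  3  3  3  4  4  4
 A  0  1  2  3  3  3  4  4  4
 A  0  1  2  3  3  3  4  4  4
 T  0  1  2  3  3  3  4  4  4
 G  0  1  2  3  4  4  4  5  5
dp[10][8] = 5. One LCS (by backtracking along matches): ATCGG.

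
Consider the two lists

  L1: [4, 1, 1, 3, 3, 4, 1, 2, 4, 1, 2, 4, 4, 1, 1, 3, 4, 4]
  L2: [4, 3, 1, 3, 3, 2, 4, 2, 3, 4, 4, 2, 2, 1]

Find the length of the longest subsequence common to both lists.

10

Pick 4 (L1 #1, L2 #1) → 1 (L1 #3, L2 #3) → 3 (L1 #4, L2 #4) → 3 (L1 #5, L2 #5) → 2 (L1 #8, L2 #6) → 4 (L1 #9, L2 #7) → 2 (L1 #11, L2 #8) → 4 (L1 #12, L2 #10) → 4 (L1 #13, L2 #11) → 1 (L1 #15, L2 #14); all 10 values appear in both, in order, and the DP table's final entry dp[18][14] is also 10, so no common subsequence is longer.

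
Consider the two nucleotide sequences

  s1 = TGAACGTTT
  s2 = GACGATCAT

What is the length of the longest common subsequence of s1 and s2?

One common subsequence of length 6: G (s1 #2, s2 #1); then A (s1 #4, s2 #2); then C (s1 #5, s2 #3); then G (s1 #6, s2 #4); then T (s1 #7, s2 #6); then T (s1 #9, s2 #9). Since dp[9][9] = 6, nothing longer is possible.

6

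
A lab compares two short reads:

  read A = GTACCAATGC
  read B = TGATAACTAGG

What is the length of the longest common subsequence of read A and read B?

Match G at read A[1]=read B[2], then T at read A[2]=read B[4], then A at read A[3]=read B[6], then C at read A[4]=read B[7], then A at read A[6]=read B[9], then G at read A[9]=read B[11] — 6 bases in the same relative order in both. Since dp[10][11] = 6, nothing longer is possible.

6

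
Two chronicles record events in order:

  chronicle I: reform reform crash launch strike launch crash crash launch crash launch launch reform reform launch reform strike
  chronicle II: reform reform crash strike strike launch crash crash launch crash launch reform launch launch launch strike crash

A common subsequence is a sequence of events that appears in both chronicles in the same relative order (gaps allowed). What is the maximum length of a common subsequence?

13

One common subsequence of length 13: reform (chronicle I #1, chronicle II #1); then reform (chronicle I #2, chronicle II #2); then crash (chronicle I #3, chronicle II #3); then strike (chronicle I #5, chronicle II #5); then launch (chronicle I #6, chronicle II #6); then crash (chronicle I #7, chronicle II #7); then crash (chronicle I #8, chronicle II #8); then launch (chronicle I #9, chronicle II #9); then crash (chronicle I #10, chronicle II #10); then launch (chronicle I #11, chronicle II #13); then launch (chronicle I #12, chronicle II #14); then launch (chronicle I #15, chronicle II #15); then strike (chronicle I #17, chronicle II #16), and the DP table's final entry dp[17][17] is also 13, so no common subsequence is longer.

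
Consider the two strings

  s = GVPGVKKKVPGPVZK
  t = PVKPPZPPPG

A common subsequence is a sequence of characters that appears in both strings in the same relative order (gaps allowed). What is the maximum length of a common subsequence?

6

Taking P at s[3]=t[1], then V at s[5]=t[2], then K at s[8]=t[3], then P at s[10]=t[4], then P at s[12]=t[5], then Z at s[14]=t[6] gives a common subsequence of length 6, and the DP table's final entry dp[15][10] is also 6, so no common subsequence is longer.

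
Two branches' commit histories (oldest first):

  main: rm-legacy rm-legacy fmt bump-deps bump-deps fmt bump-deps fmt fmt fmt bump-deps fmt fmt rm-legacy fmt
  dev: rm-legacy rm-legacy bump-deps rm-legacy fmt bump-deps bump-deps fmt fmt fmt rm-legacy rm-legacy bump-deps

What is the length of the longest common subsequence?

9

Taking rm-legacy (main #1, dev #2); then rm-legacy (main #2, dev #4); then fmt (main #3, dev #5); then bump-deps (main #4, dev #6); then bump-deps (main #5, dev #7); then fmt (main #6, dev #8); then fmt (main #8, dev #9); then fmt (main #9, dev #10); then bump-deps (main #11, dev #13) gives a common subsequence of length 9. Since dp[15][13] = 9, nothing longer is possible.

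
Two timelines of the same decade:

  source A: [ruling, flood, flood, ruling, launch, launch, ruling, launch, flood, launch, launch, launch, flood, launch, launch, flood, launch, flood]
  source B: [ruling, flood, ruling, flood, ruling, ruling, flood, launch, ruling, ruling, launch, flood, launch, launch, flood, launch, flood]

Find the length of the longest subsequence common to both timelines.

14

Match ruling at source A[1]=source B[1], then flood at source A[2]=source B[2], then flood at source A[3]=source B[4], then ruling at source A[4]=source B[5], then ruling at source A[7]=source B[6], then flood at source A[9]=source B[7], then launch at source A[10]=source B[8], then launch at source A[12]=source B[11], then flood at source A[13]=source B[12], then launch at source A[14]=source B[13], then launch at source A[15]=source B[14], then flood at source A[16]=source B[15], then launch at source A[17]=source B[16], then flood at source A[18]=source B[17] — 14 events in the same relative order in both, and the DP table's final entry dp[18][17] is also 14, so no common subsequence is longer.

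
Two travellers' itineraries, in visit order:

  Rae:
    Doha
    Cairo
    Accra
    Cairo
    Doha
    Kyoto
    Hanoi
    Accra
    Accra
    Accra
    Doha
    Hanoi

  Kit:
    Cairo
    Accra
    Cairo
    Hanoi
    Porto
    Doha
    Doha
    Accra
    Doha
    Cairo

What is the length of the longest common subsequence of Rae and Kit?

6

One common subsequence of length 6: Cairo [2,1]; then Accra [3,2]; then Cairo [4,3]; then Doha [5,7]; then Accra [10,8]; then Doha [11,9]. Since dp[12][10] = 6, nothing longer is possible.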